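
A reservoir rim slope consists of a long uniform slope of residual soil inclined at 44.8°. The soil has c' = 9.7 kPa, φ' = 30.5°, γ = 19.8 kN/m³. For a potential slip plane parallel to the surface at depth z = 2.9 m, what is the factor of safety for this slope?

For an infinite slope with a slip plane parallel to the surface (no pore pressure): FS = [c' + γz cos²β tanφ'] / [γz sinβ cosβ].
γz = 19.8·2.9 = 57.42 kN/m²
Numerator = 9.7 + 57.42·cos²44.8°·tan30.5° = 9.7 + 57.42·0.5035·0.5890 = 26.730 kPa
Denominator = 57.42·sin44.8°·cos44.8° = 57.42·0.7046·0.7096 = 28.709 kPa
FS = 26.730 / 28.709 = 0.931

FS = 0.93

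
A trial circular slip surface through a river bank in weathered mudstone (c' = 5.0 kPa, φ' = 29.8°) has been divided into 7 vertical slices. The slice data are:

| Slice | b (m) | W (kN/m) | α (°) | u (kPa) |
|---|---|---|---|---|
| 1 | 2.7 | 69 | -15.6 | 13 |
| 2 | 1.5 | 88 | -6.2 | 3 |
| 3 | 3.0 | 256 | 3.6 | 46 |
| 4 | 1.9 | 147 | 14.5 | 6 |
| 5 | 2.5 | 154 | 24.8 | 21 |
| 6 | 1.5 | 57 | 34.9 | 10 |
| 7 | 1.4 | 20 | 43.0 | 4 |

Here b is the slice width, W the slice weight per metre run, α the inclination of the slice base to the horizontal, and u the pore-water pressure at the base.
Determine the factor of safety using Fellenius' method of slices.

Ordinary method of slices: FS = Σ[c'·Δl_i + (W_i cosα_i − u_i·Δl_i)·tanφ'] / Σ W_i sinα_i, with Δl_i = b_i / cosα_i.
Slice 1: Δl = 2.7/cos(-15.6°) = 2.803 m; N'_1 = 69·cos(-15.6°) − 13·2.803 = 30.0; c'Δl = 14.02; W sinα = -18.6
Slice 2: Δl = 1.5/cos(-6.2°) = 1.509 m; N'_2 = 88·cos(-6.2°) − 3·1.509 = 83.0; c'Δl = 7.54; W sinα = -9.5
Slice 3: Δl = 3.0/cos3.6° = 3.006 m; N'_3 = 256·cos3.6° − 46·3.006 = 117.2; c'Δl = 15.03; W sinα = 16.1
Slice 4: Δl = 1.9/cos14.5° = 1.963 m; N'_4 = 147·cos14.5° − 6·1.963 = 130.5; c'Δl = 9.81; W sinα = 36.8
Slice 5: Δl = 2.5/cos24.8° = 2.754 m; N'_5 = 154·cos24.8° − 21·2.754 = 82.0; c'Δl = 13.77; W sinα = 64.6
Slice 6: Δl = 1.5/cos34.9° = 1.829 m; N'_6 = 57·cos34.9° − 10·1.829 = 28.5; c'Δl = 9.14; W sinα = 32.6
Slice 7: Δl = 1.4/cos43.0° = 1.914 m; N'_7 = 20·cos43.0° − 4·1.914 = 7.0; c'Δl = 9.57; W sinα = 13.6
Σc'Δl = 78.9 kN/m; ΣN' = 478.1 kN/m; ΣW sinα = 135.7 kN/m
Resisting = 78.9 + 478.1·tan29.8° = 78.9 + 273.8 = 352.7 kN/m
FS = 352.7 / 135.7 = 2.600

FS = 2.60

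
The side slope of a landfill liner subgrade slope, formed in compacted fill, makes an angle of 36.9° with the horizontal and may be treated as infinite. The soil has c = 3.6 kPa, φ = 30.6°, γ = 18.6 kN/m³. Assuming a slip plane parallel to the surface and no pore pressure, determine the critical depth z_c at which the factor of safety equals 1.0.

Setting FS = 1.00 in FS = [c + γz cos²β tanφ] / [γz sinβ cosβ] and solving for z:
z = c / [γ cosβ (FS·sinβ − cosβ·tanφ)]
  = 3.6 / [18.6·cos36.9°·(1.00·sin36.9° − cos36.9°·tan30.6°)]
  = 3.6 / [18.6·0.7997·(1.00·0.6004 − 0.7997·0.5914)]
  = 3.6 / 1.8963 = 1.898 m

z_c = 1.90 m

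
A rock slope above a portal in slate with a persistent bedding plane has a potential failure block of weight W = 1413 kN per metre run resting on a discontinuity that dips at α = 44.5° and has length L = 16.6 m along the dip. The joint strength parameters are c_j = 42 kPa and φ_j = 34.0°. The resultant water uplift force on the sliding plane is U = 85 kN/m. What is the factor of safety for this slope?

FS = 1.33

Resolving the block weight along and normal to the plane and applying the Mohr–Coulomb strength on the joint:
N' = W cosα − U = 1413·cos44.5° − 85 = 922.8 kN/m
Driving force T = W sinα = 1413·sin44.5° = 990.4 kN/m
Resisting force R = c_j·L + N'·tanφ_j = 42·16.6 + 922.8·tan34.0° = 697.2 + 622.5 = 1319.7 kN/m
FS = R / T = 1319.7 / 990.4 = 1.332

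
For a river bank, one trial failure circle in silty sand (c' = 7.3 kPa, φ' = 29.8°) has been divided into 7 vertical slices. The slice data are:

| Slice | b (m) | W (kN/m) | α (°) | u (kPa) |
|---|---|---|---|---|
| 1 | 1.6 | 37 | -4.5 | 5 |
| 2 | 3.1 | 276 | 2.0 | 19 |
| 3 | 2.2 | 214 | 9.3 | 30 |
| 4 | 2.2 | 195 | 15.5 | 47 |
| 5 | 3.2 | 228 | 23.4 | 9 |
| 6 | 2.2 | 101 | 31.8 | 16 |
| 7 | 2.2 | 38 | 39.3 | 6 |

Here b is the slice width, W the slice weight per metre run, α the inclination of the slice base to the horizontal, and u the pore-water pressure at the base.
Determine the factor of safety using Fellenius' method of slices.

Ordinary method of slices: FS = Σ[c'·Δl_i + (W_i cosα_i − u_i·Δl_i)·tanφ'] / Σ W_i sinα_i, with Δl_i = b_i / cosα_i.
Slice 1: Δl = 1.6/cos(-4.5°) = 1.605 m; N'_1 = 37·cos(-4.5°) − 5·1.605 = 28.9; c'Δl = 11.72; W sinα = -2.9
Slice 2: Δl = 3.1/cos2.0° = 3.102 m; N'_2 = 276·cos2.0° − 19·3.102 = 216.9; c'Δl = 22.64; W sinα = 9.6
Slice 3: Δl = 2.2/cos9.3° = 2.229 m; N'_3 = 214·cos9.3° − 30·2.229 = 144.3; c'Δl = 16.27; W sinα = 34.6
Slice 4: Δl = 2.2/cos15.5° = 2.283 m; N'_4 = 195·cos15.5° − 47·2.283 = 80.6; c'Δl = 16.67; W sinα = 52.1
Slice 5: Δl = 3.2/cos23.4° = 3.487 m; N'_5 = 228·cos23.4° − 9·3.487 = 177.9; c'Δl = 25.45; W sinα = 90.5
Slice 6: Δl = 2.2/cos31.8° = 2.589 m; N'_6 = 101·cos31.8° − 16·2.589 = 44.4; c'Δl = 18.90; W sinα = 53.2
Slice 7: Δl = 2.2/cos39.3° = 2.843 m; N'_7 = 38·cos39.3° − 6·2.843 = 12.3; c'Δl = 20.75; W sinα = 24.1
Σc'Δl = 132.4 kN/m; ΣN' = 705.3 kN/m; ΣW sinα = 261.3 kN/m
Resisting = 132.4 + 705.3·tan29.8° = 132.4 + 403.9 = 536.3 kN/m
FS = 536.3 / 261.3 = 2.053

FS = 2.05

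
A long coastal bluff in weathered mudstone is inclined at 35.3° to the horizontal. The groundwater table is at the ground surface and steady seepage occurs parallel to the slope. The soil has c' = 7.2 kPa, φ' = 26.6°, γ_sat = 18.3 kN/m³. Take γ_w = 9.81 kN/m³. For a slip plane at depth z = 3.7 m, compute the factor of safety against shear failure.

FS = 0.55

With seepage parallel to the slope and the water table at the surface, the effective normal stress on the slip plane uses the buoyant unit weight γ' = γ_sat − γ_w while the driving shear stress uses γ_sat:
FS = [c' + γ' z cos²β tanφ'] / [γ_sat z sinβ cosβ]
γ' = 18.3 − 9.81 = 8.49 kN/m³
Numerator = 7.2 + 8.49·3.7·cos²35.3°·tan26.6° = 7.2 + 8.49·3.7·0.6661·0.5008 = 17.678 kPa
Denominator = 18.3·3.7·sin35.3°·cos35.3° = 18.3·3.7·0.5779·0.8161 = 31.933 kPa
FS = 17.678 / 31.933 = 0.554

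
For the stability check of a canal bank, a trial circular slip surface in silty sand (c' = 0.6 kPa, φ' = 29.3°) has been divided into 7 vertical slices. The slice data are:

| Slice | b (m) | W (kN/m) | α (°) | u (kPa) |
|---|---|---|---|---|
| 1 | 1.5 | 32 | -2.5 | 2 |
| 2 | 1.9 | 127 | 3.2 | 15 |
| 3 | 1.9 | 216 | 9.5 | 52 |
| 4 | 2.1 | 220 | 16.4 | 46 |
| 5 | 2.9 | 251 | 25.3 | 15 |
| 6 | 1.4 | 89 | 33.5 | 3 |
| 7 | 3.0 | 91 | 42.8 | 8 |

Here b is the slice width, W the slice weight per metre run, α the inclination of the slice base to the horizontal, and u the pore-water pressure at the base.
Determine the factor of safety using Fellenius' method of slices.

Ordinary method of slices: FS = Σ[c'·Δl_i + (W_i cosα_i − u_i·Δl_i)·tanφ'] / Σ W_i sinα_i, with Δl_i = b_i / cosα_i.
Slice 1: Δl = 1.5/cos(-2.5°) = 1.501 m; N'_1 = 32·cos(-2.5°) − 2·1.501 = 29.0; c'Δl = 0.90; W sinα = -1.4
Slice 2: Δl = 1.9/cos3.2° = 1.903 m; N'_2 = 127·cos3.2° − 15·1.903 = 98.3; c'Δl = 1.14; W sinα = 7.1
Slice 3: Δl = 1.9/cos9.5° = 1.926 m; N'_3 = 216·cos9.5° − 52·1.926 = 112.9; c'Δl = 1.16; W sinα = 35.7
Slice 4: Δl = 2.1/cos16.4° = 2.189 m; N'_4 = 220·cos16.4° − 46·2.189 = 110.4; c'Δl = 1.31; W sinα = 62.1
Slice 5: Δl = 2.9/cos25.3° = 3.208 m; N'_5 = 251·cos25.3° − 15·3.208 = 178.8; c'Δl = 1.92; W sinα = 107.3
Slice 6: Δl = 1.4/cos33.5° = 1.679 m; N'_6 = 89·cos33.5° − 3·1.679 = 69.2; c'Δl = 1.01; W sinα = 49.1
Slice 7: Δl = 3.0/cos42.8° = 4.089 m; N'_7 = 91·cos42.8° − 8·4.089 = 34.1; c'Δl = 2.45; W sinα = 61.8
Σc'Δl = 9.9 kN/m; ΣN' = 632.5 kN/m; ΣW sinα = 321.7 kN/m
Resisting = 9.9 + 632.5·tan29.3° = 9.9 + 354.9 = 364.8 kN/m
FS = 364.8 / 321.7 = 1.134

FS = 1.13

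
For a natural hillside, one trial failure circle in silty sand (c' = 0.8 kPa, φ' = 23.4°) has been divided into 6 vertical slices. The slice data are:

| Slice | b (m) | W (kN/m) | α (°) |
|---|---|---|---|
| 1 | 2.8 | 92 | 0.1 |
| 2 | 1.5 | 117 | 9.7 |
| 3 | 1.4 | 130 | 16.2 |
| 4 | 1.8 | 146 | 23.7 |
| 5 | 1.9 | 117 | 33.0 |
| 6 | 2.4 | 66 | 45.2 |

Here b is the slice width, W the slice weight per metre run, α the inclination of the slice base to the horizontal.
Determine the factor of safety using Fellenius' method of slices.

FS = 1.22

Ordinary method of slices: FS = Σ[c'·Δl_i + (W_i cosα_i)·tanφ'] / Σ W_i sinα_i, with Δl_i = b_i / cosα_i.
Slice 1: Δl = 2.8/cos0.1° = 2.800 m; N'_1 = 92·cos0.1° = 92.0; c'Δl = 2.24; W sinα = 0.2
Slice 2: Δl = 1.5/cos9.7° = 1.522 m; N'_2 = 117·cos9.7° = 115.3; c'Δl = 1.22; W sinα = 19.7
Slice 3: Δl = 1.4/cos16.2° = 1.458 m; N'_3 = 130·cos16.2° = 124.8; c'Δl = 1.17; W sinα = 36.3
Slice 4: Δl = 1.8/cos23.7° = 1.966 m; N'_4 = 146·cos23.7° = 133.7; c'Δl = 1.57; W sinα = 58.7
Slice 5: Δl = 1.9/cos33.0° = 2.265 m; N'_5 = 117·cos33.0° = 98.1; c'Δl = 1.81; W sinα = 63.7
Slice 6: Δl = 2.4/cos45.2° = 3.406 m; N'_6 = 66·cos45.2° = 46.5; c'Δl = 2.72; W sinα = 46.8
Σc'Δl = 10.7 kN/m; ΣN' = 610.5 kN/m; ΣW sinα = 225.4 kN/m
Resisting = 10.7 + 610.5·tan23.4° = 10.7 + 264.2 = 274.9 kN/m
FS = 274.9 / 225.4 = 1.220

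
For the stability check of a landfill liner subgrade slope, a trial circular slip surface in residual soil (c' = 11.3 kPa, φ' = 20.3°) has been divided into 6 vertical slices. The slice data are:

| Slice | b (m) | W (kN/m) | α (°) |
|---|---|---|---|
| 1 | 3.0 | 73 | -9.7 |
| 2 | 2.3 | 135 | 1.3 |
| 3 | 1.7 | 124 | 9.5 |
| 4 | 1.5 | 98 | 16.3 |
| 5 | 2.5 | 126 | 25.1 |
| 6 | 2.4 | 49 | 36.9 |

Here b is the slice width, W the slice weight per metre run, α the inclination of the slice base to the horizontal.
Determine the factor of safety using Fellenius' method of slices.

Ordinary method of slices: FS = Σ[c'·Δl_i + (W_i cosα_i)·tanφ'] / Σ W_i sinα_i, with Δl_i = b_i / cosα_i.
Slice 1: Δl = 3.0/cos(-9.7°) = 3.044 m; N'_1 = 73·cos(-9.7°) = 72.0; c'Δl = 34.39; W sinα = -12.3
Slice 2: Δl = 2.3/cos1.3° = 2.301 m; N'_2 = 135·cos1.3° = 135.0; c'Δl = 26.00; W sinα = 3.1
Slice 3: Δl = 1.7/cos9.5° = 1.724 m; N'_3 = 124·cos9.5° = 122.3; c'Δl = 19.48; W sinα = 20.5
Slice 4: Δl = 1.5/cos16.3° = 1.563 m; N'_4 = 98·cos16.3° = 94.1; c'Δl = 17.66; W sinα = 27.5
Slice 5: Δl = 2.5/cos25.1° = 2.761 m; N'_5 = 126·cos25.1° = 114.1; c'Δl = 31.20; W sinα = 53.4
Slice 6: Δl = 2.4/cos36.9° = 3.001 m; N'_6 = 49·cos36.9° = 39.2; c'Δl = 33.91; W sinα = 29.4
Σc'Δl = 162.6 kN/m; ΣN' = 576.6 kN/m; ΣW sinα = 121.6 kN/m
Resisting = 162.6 + 576.6·tan20.3° = 162.6 + 213.3 = 375.9 kN/m
FS = 375.9 / 121.6 = 3.091

FS = 3.09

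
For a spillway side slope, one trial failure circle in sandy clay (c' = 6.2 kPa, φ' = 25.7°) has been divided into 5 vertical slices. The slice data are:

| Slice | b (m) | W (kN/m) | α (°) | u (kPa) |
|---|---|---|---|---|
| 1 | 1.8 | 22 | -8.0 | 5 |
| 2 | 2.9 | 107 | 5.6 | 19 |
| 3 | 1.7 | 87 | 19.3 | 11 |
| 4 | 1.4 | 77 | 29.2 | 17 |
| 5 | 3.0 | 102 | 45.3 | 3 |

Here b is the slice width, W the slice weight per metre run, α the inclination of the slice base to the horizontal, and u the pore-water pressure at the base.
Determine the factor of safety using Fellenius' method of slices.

Ordinary method of slices: FS = Σ[c'·Δl_i + (W_i cosα_i − u_i·Δl_i)·tanφ'] / Σ W_i sinα_i, with Δl_i = b_i / cosα_i.
Slice 1: Δl = 1.8/cos(-8.0°) = 1.818 m; N'_1 = 22·cos(-8.0°) − 5·1.818 = 12.7; c'Δl = 11.27; W sinα = -3.1
Slice 2: Δl = 2.9/cos5.6° = 2.914 m; N'_2 = 107·cos5.6° − 19·2.914 = 51.1; c'Δl = 18.07; W sinα = 10.4
Slice 3: Δl = 1.7/cos19.3° = 1.801 m; N'_3 = 87·cos19.3° − 11·1.801 = 62.3; c'Δl = 11.17; W sinα = 28.8
Slice 4: Δl = 1.4/cos29.2° = 1.604 m; N'_4 = 77·cos29.2° − 17·1.604 = 40.0; c'Δl = 9.94; W sinα = 37.6
Slice 5: Δl = 3.0/cos45.3° = 4.265 m; N'_5 = 102·cos45.3° − 3·4.265 = 59.0; c'Δl = 26.44; W sinα = 72.5
Σc'Δl = 76.9 kN/m; ΣN' = 225.0 kN/m; ΣW sinα = 146.2 kN/m
Resisting = 76.9 + 225.0·tan25.7° = 76.9 + 108.3 = 185.2 kN/m
FS = 185.2 / 146.2 = 1.267

FS = 1.27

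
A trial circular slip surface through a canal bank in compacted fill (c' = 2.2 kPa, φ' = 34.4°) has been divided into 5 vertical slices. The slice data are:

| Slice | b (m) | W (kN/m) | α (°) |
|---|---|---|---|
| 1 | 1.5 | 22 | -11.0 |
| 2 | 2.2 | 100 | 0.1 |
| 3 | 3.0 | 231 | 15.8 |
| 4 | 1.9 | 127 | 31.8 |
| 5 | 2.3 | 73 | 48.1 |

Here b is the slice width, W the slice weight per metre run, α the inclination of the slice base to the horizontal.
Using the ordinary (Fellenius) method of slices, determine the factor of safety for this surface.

FS = 2.06

Ordinary method of slices: FS = Σ[c'·Δl_i + (W_i cosα_i)·tanφ'] / Σ W_i sinα_i, with Δl_i = b_i / cosα_i.
Slice 1: Δl = 1.5/cos(-11.0°) = 1.528 m; N'_1 = 22·cos(-11.0°) = 21.6; c'Δl = 3.36; W sinα = -4.2
Slice 2: Δl = 2.2/cos0.1° = 2.200 m; N'_2 = 100·cos0.1° = 100.0; c'Δl = 4.84; W sinα = 0.2
Slice 3: Δl = 3.0/cos15.8° = 3.118 m; N'_3 = 231·cos15.8° = 222.3; c'Δl = 6.86; W sinα = 62.9
Slice 4: Δl = 1.9/cos31.8° = 2.236 m; N'_4 = 127·cos31.8° = 107.9; c'Δl = 4.92; W sinα = 66.9
Slice 5: Δl = 2.3/cos48.1° = 3.444 m; N'_5 = 73·cos48.1° = 48.8; c'Δl = 7.58; W sinα = 54.3
Σc'Δl = 27.6 kN/m; ΣN' = 500.6 kN/m; ΣW sinα = 180.1 kN/m
Resisting = 27.6 + 500.6·tan34.4° = 27.6 + 342.7 = 370.3 kN/m
FS = 370.3 / 180.1 = 2.056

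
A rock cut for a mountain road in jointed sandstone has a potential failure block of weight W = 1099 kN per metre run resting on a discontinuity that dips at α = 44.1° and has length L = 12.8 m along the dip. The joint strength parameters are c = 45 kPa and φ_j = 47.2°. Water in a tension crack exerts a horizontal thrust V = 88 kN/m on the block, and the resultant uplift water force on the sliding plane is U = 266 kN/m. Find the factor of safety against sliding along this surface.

Resolving the block weight along and normal to the plane and applying the Mohr–Coulomb strength on the joint:
N' = W cosα − U − V sinα = 1099·cos44.1° − 266 − 88·sin44.1° = 462.0 kN/m
Driving force T = W sinα + V cosα = 1099·sin44.1° + 88·cos44.1° = 828.0 kN/m
Resisting force R = c·L + N'·tanφ_j = 45·12.8 + 462.0·tan47.2° = 576.0 + 498.9 = 1074.9 kN/m
FS = R / T = 1074.9 / 828.0 = 1.298

FS = 1.30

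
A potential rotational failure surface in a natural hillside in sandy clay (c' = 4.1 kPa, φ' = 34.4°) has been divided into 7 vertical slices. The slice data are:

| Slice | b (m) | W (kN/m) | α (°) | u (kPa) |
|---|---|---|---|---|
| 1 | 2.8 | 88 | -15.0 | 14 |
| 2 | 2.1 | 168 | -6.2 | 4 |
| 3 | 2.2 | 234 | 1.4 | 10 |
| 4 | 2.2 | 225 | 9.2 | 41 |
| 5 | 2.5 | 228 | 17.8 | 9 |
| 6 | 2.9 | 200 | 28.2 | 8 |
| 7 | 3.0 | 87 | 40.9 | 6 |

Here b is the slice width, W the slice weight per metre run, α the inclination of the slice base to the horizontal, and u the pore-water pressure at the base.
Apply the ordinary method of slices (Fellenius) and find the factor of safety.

Ordinary method of slices: FS = Σ[c'·Δl_i + (W_i cosα_i − u_i·Δl_i)·tanφ'] / Σ W_i sinα_i, with Δl_i = b_i / cosα_i.
Slice 1: Δl = 2.8/cos(-15.0°) = 2.899 m; N'_1 = 88·cos(-15.0°) − 14·2.899 = 44.4; c'Δl = 11.88; W sinα = -22.8
Slice 2: Δl = 2.1/cos(-6.2°) = 2.112 m; N'_2 = 168·cos(-6.2°) − 4·2.112 = 158.6; c'Δl = 8.66; W sinα = -18.1
Slice 3: Δl = 2.2/cos1.4° = 2.201 m; N'_3 = 234·cos1.4° − 10·2.201 = 211.9; c'Δl = 9.02; W sinα = 5.7
Slice 4: Δl = 2.2/cos9.2° = 2.229 m; N'_4 = 225·cos9.2° − 41·2.229 = 130.7; c'Δl = 9.14; W sinα = 36.0
Slice 5: Δl = 2.5/cos17.8° = 2.626 m; N'_5 = 228·cos17.8° − 9·2.626 = 193.5; c'Δl = 10.77; W sinα = 69.7
Slice 6: Δl = 2.9/cos28.2° = 3.291 m; N'_6 = 200·cos28.2° − 8·3.291 = 149.9; c'Δl = 13.49; W sinα = 94.5
Slice 7: Δl = 3.0/cos40.9° = 3.969 m; N'_7 = 87·cos40.9° − 6·3.969 = 41.9; c'Δl = 16.27; W sinα = 57.0
Σc'Δl = 79.2 kN/m; ΣN' = 931.0 kN/m; ΣW sinα = 221.9 kN/m
Resisting = 79.2 + 931.0·tan34.4° = 79.2 + 637.5 = 716.7 kN/m
FS = 716.7 / 221.9 = 3.229

FS = 3.23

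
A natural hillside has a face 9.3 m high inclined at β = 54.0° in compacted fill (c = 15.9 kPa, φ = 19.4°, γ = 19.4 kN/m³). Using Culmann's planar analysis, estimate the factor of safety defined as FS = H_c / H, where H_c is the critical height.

H_c = (4c/γ) · sinβ cosφ / [1 − cos(β − φ)]
    = (4·15.9/19.4) · sin54.0°·cos19.4° / [1 − cos34.6°]
    = 3.278 · 0.7631 / 0.1769 = 14.14 m
FS = H_c / H = 14.14 / 9.3 = 1.521

FS = 1.52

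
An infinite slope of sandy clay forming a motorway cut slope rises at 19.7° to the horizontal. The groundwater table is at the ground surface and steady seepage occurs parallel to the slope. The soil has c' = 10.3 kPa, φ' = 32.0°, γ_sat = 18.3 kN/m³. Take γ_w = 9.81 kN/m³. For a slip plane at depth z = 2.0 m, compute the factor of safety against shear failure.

FS = 1.70

With seepage parallel to the slope and the water table at the surface, the effective normal stress on the slip plane uses the buoyant unit weight γ' = γ_sat − γ_w while the driving shear stress uses γ_sat:
FS = [c' + γ' z cos²β tanφ'] / [γ_sat z sinβ cosβ]
γ' = 18.3 − 9.81 = 8.49 kN/m³
Numerator = 10.3 + 8.49·2.0·cos²19.7°·tan32.0° = 10.3 + 8.49·2.0·0.8864·0.6249 = 19.705 kPa
Denominator = 18.3·2.0·sin19.7°·cos19.7° = 18.3·2.0·0.3371·0.9415 = 11.616 kPa
FS = 19.705 / 11.616 = 1.696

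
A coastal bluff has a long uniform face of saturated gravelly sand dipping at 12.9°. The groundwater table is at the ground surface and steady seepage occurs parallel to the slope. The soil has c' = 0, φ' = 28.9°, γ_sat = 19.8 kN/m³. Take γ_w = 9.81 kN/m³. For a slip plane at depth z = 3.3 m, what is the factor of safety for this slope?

FS = 1.22

With seepage parallel to the slope and the water table at the surface, the effective normal stress on the slip plane uses the buoyant unit weight γ' = γ_sat − γ_w while the driving shear stress uses γ_sat:
FS = [c' + γ' z cos²β tanφ'] / [γ_sat z sinβ cosβ]
(For c' = 0 this reduces to FS = (γ'/γ_sat)·tanφ'/tanβ.)
γ' = 19.8 − 9.81 = 9.99 kN/m³
Numerator = 0.0 + 9.99·3.3·cos²12.9°·tan28.9° = 0.0 + 9.99·3.3·0.9502·0.5520 = 17.292 kPa
Denominator = 19.8·3.3·sin12.9°·cos12.9° = 19.8·3.3·0.2233·0.9748 = 14.219 kPa
FS = 17.292 / 14.219 = 1.216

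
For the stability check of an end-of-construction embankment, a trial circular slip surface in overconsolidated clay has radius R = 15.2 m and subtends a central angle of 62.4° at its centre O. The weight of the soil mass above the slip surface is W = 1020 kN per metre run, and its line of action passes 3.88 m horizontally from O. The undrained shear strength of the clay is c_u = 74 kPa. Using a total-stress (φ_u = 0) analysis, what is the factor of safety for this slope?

FS = 4.70

Taking moments about the centre O, the resisting moment is provided by the undrained shear strength acting along the arc:
Arc length L_a = R·θ = 15.2·(62.4°·π/180) = 15.2·1.0891 = 16.55 m
M_R = c_u·L_a·R = 74·16.55·15.2 = 18620.1 kN·m/m
M_D = W·d = 1020·3.88 = 3957.6 kN·m/m
FS = M_R / M_D = 18620.1 / 3957.6 = 4.705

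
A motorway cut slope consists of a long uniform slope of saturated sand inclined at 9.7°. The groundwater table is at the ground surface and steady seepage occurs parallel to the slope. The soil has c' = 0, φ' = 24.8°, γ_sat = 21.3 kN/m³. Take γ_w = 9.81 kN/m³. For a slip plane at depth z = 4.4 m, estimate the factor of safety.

FS = 1.46

With seepage parallel to the slope and the water table at the surface, the effective normal stress on the slip plane uses the buoyant unit weight γ' = γ_sat − γ_w while the driving shear stress uses γ_sat:
FS = [c' + γ' z cos²β tanφ'] / [γ_sat z sinβ cosβ]
(For c' = 0 this reduces to FS = (γ'/γ_sat)·tanφ'/tanβ.)
γ' = 21.3 − 9.81 = 11.49 kN/m³
Numerator = 0.0 + 11.49·4.4·cos²9.7°·tan24.8° = 0.0 + 11.49·4.4·0.9716·0.4621 = 22.697 kPa
Denominator = 21.3·4.4·sin9.7°·cos9.7° = 21.3·4.4·0.1685·0.9857 = 15.565 kPa
FS = 22.697 / 15.565 = 1.458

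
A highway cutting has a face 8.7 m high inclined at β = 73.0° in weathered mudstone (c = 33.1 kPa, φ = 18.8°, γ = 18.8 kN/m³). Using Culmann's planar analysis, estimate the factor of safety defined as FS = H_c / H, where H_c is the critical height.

H_c = (4c/γ) · sinβ cosφ / [1 − cos(β − φ)]
    = (4·33.1/18.8) · sin73.0°·cos18.8° / [1 − cos54.2°]
    = 7.043 · 0.9053 / 0.4150 = 15.36 m
FS = H_c / H = 15.36 / 8.7 = 1.766

FS = 1.77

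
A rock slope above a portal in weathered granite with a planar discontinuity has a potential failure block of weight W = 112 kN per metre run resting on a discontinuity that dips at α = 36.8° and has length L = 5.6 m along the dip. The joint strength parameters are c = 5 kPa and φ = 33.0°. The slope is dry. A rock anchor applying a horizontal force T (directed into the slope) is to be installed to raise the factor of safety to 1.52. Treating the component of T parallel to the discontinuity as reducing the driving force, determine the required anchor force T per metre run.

T = 10 kN/m

Resolving forces along and normal to the sliding plane, with the horizontal anchor force T adding T·sinα to the effective normal force and T·cosα acting up the plane against the driving force:
FS = [cL + (W cosα + T sinα) tanφ] / [W sinα − T cosα]
Without the anchor: N' = 89.7 kN/m, driving T_d = 67.1 kN/m, resisting R = 5·5.6 + 89.7·tan33.0° = 86.2 kN/m, FS = 1.29.
Setting FS = 1.52 and solving for T:
1.52·(67.1 − T cos36.8°) = 86.2 + T sin36.8°·tan33.0°
T·(sin36.8°·tan33.0° + 1.52·cos36.8°) = 1.52·67.1 − 86.2
T·(0.5990·0.6494 + 1.52·0.8007) = 102.0 − 86.2 = 15.7
T·1.6061 = 15.7
T = 9.8 kN/m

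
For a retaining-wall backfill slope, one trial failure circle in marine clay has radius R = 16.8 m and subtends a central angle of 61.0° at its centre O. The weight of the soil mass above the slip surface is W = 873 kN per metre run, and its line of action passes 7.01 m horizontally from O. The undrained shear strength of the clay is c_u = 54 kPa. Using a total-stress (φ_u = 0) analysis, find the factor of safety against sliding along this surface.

FS = 2.65

Taking moments about the centre O, the resisting moment is provided by the undrained shear strength acting along the arc:
Arc length L_a = R·θ = 16.8·(61.0°·π/180) = 16.8·1.0647 = 17.89 m
M_R = c_u·L_a·R = 54·17.89·16.8 = 16226.3 kN·m/m
M_D = W·d = 873·7.01 = 6119.7 kN·m/m
FS = M_R / M_D = 16226.3 / 6119.7 = 2.651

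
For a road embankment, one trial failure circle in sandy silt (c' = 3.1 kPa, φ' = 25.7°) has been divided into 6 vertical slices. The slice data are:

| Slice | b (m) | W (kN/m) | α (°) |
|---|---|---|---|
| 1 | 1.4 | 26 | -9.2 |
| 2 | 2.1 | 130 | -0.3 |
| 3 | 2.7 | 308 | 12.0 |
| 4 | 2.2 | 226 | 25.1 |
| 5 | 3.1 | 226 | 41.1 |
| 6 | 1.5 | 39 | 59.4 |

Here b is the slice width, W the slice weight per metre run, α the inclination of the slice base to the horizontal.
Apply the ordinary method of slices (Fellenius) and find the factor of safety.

FS = 1.36

Ordinary method of slices: FS = Σ[c'·Δl_i + (W_i cosα_i)·tanφ'] / Σ W_i sinα_i, with Δl_i = b_i / cosα_i.
Slice 1: Δl = 1.4/cos(-9.2°) = 1.418 m; N'_1 = 26·cos(-9.2°) = 25.7; c'Δl = 4.40; W sinα = -4.2
Slice 2: Δl = 2.1/cos(-0.3°) = 2.100 m; N'_2 = 130·cos(-0.3°) = 130.0; c'Δl = 6.51; W sinα = -0.7
Slice 3: Δl = 2.7/cos12.0° = 2.760 m; N'_3 = 308·cos12.0° = 301.3; c'Δl = 8.56; W sinα = 64.0
Slice 4: Δl = 2.2/cos25.1° = 2.429 m; N'_4 = 226·cos25.1° = 204.7; c'Δl = 7.53; W sinα = 95.9
Slice 5: Δl = 3.1/cos41.1° = 4.114 m; N'_5 = 226·cos41.1° = 170.3; c'Δl = 12.75; W sinα = 148.6
Slice 6: Δl = 1.5/cos59.4° = 2.947 m; N'_6 = 39·cos59.4° = 19.9; c'Δl = 9.13; W sinα = 33.6
Σc'Δl = 48.9 kN/m; ΣN' = 851.7 kN/m; ΣW sinα = 337.2 kN/m
Resisting = 48.9 + 851.7·tan25.7° = 48.9 + 409.9 = 458.8 kN/m
FS = 458.8 / 337.2 = 1.361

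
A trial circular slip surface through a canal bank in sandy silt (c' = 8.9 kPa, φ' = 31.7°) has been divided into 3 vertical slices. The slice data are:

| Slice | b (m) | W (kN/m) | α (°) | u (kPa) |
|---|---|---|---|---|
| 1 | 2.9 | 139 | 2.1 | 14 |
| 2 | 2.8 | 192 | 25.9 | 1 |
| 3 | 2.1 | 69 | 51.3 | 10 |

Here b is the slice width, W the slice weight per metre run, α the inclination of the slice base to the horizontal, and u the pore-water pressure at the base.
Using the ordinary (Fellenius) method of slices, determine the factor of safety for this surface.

FS = 1.78

Ordinary method of slices: FS = Σ[c'·Δl_i + (W_i cosα_i − u_i·Δl_i)·tanφ'] / Σ W_i sinα_i, with Δl_i = b_i / cosα_i.
Slice 1: Δl = 2.9/cos2.1° = 2.902 m; N'_1 = 139·cos2.1° − 14·2.902 = 98.3; c'Δl = 25.83; W sinα = 5.1
Slice 2: Δl = 2.8/cos25.9° = 3.113 m; N'_2 = 192·cos25.9° − 1·3.113 = 169.6; c'Δl = 27.70; W sinα = 83.9
Slice 3: Δl = 2.1/cos51.3° = 3.359 m; N'_3 = 69·cos51.3° − 10·3.359 = 9.6; c'Δl = 29.89; W sinα = 53.8
Σc'Δl = 83.4 kN/m; ΣN' = 277.4 kN/m; ΣW sinα = 142.8 kN/m
Resisting = 83.4 + 277.4·tan31.7° = 83.4 + 171.3 = 254.8 kN/m
FS = 254.8 / 142.8 = 1.784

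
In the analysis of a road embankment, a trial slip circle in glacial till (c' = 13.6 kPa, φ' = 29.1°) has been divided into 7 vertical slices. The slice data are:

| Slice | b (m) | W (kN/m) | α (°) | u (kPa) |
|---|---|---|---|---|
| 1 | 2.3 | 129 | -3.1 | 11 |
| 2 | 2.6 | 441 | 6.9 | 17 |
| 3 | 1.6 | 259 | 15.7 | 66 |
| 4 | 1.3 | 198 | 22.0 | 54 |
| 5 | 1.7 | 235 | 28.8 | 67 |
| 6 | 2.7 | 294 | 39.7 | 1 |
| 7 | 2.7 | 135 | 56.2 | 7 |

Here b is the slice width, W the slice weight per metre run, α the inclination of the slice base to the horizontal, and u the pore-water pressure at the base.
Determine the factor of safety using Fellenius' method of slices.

Ordinary method of slices: FS = Σ[c'·Δl_i + (W_i cosα_i − u_i·Δl_i)·tanφ'] / Σ W_i sinα_i, with Δl_i = b_i / cosα_i.
Slice 1: Δl = 2.3/cos(-3.1°) = 2.303 m; N'_1 = 129·cos(-3.1°) − 11·2.303 = 103.5; c'Δl = 31.33; W sinα = -7.0
Slice 2: Δl = 2.6/cos6.9° = 2.619 m; N'_2 = 441·cos6.9° − 17·2.619 = 393.3; c'Δl = 35.62; W sinα = 53.0
Slice 3: Δl = 1.6/cos15.7° = 1.662 m; N'_3 = 259·cos15.7° − 66·1.662 = 139.6; c'Δl = 22.60; W sinα = 70.1
Slice 4: Δl = 1.3/cos22.0° = 1.402 m; N'_4 = 198·cos22.0° − 54·1.402 = 107.9; c'Δl = 19.07; W sinα = 74.2
Slice 5: Δl = 1.7/cos28.8° = 1.940 m; N'_5 = 235·cos28.8° − 67·1.940 = 76.0; c'Δl = 26.38; W sinα = 113.2
Slice 6: Δl = 2.7/cos39.7° = 3.509 m; N'_6 = 294·cos39.7° − 1·3.509 = 222.7; c'Δl = 47.73; W sinα = 187.8
Slice 7: Δl = 2.7/cos56.2° = 4.854 m; N'_7 = 135·cos56.2° − 7·4.854 = 41.1; c'Δl = 66.01; W sinα = 112.2
Σc'Δl = 248.7 kN/m; ΣN' = 1084.0 kN/m; ΣW sinα = 603.5 kN/m
Resisting = 248.7 + 1084.0·tan29.1° = 248.7 + 603.4 = 852.1 kN/m
FS = 852.1 / 603.5 = 1.412

FS = 1.41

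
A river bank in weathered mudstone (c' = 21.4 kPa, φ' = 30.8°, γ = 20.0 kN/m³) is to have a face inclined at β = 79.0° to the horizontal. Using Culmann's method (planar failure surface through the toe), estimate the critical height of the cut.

H_c = 10.82 m

Culmann's analysis gives the critical failure plane at α_cr = (β + φ')/2 = (79.0 + 30.8)/2 = 54.9°, and the critical height
H_c = (4c'/γ) · sinβ cosφ' / [1 − cos(β − φ')]
    = (4·21.4/20.0) · sin79.0°·cos30.8° / [1 − cos(48.2°)]
    = 4.280 · 0.9816·0.8590 / [1 − 0.6665]
    = 4.280 · 0.8432 / 0.3335
    = 10.82 m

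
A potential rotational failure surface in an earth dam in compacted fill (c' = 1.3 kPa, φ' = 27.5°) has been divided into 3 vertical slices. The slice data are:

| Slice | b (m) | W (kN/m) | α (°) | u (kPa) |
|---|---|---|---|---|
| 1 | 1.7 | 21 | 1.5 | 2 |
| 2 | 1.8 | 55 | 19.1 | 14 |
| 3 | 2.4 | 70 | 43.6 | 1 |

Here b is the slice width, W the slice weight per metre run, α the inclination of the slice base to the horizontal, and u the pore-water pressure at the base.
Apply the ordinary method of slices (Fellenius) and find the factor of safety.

Ordinary method of slices: FS = Σ[c'·Δl_i + (W_i cosα_i − u_i·Δl_i)·tanφ'] / Σ W_i sinα_i, with Δl_i = b_i / cosα_i.
Slice 1: Δl = 1.7/cos1.5° = 1.701 m; N'_1 = 21·cos1.5° − 2·1.701 = 17.6; c'Δl = 2.21; W sinα = 0.5
Slice 2: Δl = 1.8/cos19.1° = 1.905 m; N'_2 = 55·cos19.1° − 14·1.905 = 25.3; c'Δl = 2.48; W sinα = 18.0
Slice 3: Δl = 2.4/cos43.6° = 3.314 m; N'_3 = 70·cos43.6° − 1·3.314 = 47.4; c'Δl = 4.31; W sinα = 48.3
Σc'Δl = 9.0 kN/m; ΣN' = 90.3 kN/m; ΣW sinα = 66.8 kN/m
Resisting = 9.0 + 90.3·tan27.5° = 9.0 + 47.0 = 56.0 kN/m
FS = 56.0 / 66.8 = 0.838

FS = 0.84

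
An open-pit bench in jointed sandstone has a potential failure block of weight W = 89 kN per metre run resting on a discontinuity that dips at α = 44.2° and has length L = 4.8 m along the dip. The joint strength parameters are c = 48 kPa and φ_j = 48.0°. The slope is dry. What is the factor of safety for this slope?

FS = 4.86

Resolving the block weight along and normal to the plane and applying the Mohr–Coulomb strength on the joint:
N' = W cosα = 89·cos44.2° = 63.8 kN/m
Driving force T = W sinα = 89·sin44.2° = 62.0 kN/m
Resisting force R = c·L + N'·tanφ_j = 48·4.8 + 63.8·tan48.0° = 230.4 + 70.9 = 301.3 kN/m
FS = R / T = 301.3 / 62.0 = 4.855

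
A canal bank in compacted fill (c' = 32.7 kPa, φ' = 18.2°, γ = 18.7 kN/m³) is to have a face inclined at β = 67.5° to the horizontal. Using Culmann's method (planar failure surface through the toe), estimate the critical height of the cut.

Culmann's analysis gives the critical failure plane at α_cr = (β + φ')/2 = (67.5 + 18.2)/2 = 42.9°, and the critical height
H_c = (4c'/γ) · sinβ cosφ' / [1 − cos(β − φ')]
    = (4·32.7/18.7) · sin67.5°·cos18.2° / [1 − cos(49.3°)]
    = 6.995 · 0.9239·0.9500 / [1 − 0.6521]
    = 6.995 · 0.8777 / 0.3479
    = 17.65 m

H_c = 17.65 m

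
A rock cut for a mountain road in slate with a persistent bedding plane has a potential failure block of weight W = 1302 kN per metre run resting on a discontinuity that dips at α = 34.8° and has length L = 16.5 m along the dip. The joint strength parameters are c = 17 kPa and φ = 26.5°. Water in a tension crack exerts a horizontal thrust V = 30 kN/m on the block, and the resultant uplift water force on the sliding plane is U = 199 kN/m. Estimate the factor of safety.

Resolving the block weight along and normal to the plane and applying the Mohr–Coulomb strength on the joint:
N' = W cosα − U − V sinα = 1302·cos34.8° − 199 − 30·sin34.8° = 853.0 kN/m
Driving force T = W sinα + V cosα = 1302·sin34.8° + 30·cos34.8° = 767.7 kN/m
Resisting force R = c·L + N'·tanφ = 17·16.5 + 853.0·tan26.5° = 280.5 + 425.3 = 705.8 kN/m
FS = R / T = 705.8 / 767.7 = 0.919

FS = 0.92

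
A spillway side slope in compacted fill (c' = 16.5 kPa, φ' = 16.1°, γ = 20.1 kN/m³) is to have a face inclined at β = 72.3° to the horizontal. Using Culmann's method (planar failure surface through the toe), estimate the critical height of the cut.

H_c = 6.77 m

Culmann's analysis gives the critical failure plane at α_cr = (β + φ')/2 = (72.3 + 16.1)/2 = 44.2°, and the critical height
H_c = (4c'/γ) · sinβ cosφ' / [1 − cos(β − φ')]
    = (4·16.5/20.1) · sin72.3°·cos16.1° / [1 − cos(56.2°)]
    = 3.284 · 0.9527·0.9608 / [1 − 0.5563]
    = 3.284 · 0.9153 / 0.4437
    = 6.77 m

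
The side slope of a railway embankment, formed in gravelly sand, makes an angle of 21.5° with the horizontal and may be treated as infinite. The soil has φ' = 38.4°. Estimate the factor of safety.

For a dry cohesionless infinite slope the factor of safety is FS = tanφ' / tanβ.
FS = tan38.4° / tan21.5° = 0.7926 / 0.3939 = 2.012

FS = 2.01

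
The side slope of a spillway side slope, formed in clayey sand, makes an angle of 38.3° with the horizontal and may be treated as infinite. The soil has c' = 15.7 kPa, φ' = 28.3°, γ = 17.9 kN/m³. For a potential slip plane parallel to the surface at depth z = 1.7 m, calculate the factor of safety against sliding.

For an infinite slope with a slip plane parallel to the surface (no pore pressure): FS = [c' + γz cos²β tanφ'] / [γz sinβ cosβ].
γz = 17.9·1.7 = 30.43 kN/m²
Numerator = 15.7 + 30.43·cos²38.3°·tan28.3° = 15.7 + 30.43·0.6159·0.5384 = 25.791 kPa
Denominator = 30.43·sin38.3°·cos38.3° = 30.43·0.6198·0.7848 = 14.801 kPa
FS = 25.791 / 14.801 = 1.743

FS = 1.74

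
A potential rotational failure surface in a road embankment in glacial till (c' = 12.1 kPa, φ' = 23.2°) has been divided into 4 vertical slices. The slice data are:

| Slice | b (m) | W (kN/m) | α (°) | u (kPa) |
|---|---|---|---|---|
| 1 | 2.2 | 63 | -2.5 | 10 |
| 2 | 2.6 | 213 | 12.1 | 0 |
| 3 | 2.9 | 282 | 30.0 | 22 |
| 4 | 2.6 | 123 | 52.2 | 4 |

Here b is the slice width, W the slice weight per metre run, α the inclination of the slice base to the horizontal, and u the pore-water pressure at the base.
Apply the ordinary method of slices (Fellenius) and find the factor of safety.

Ordinary method of slices: FS = Σ[c'·Δl_i + (W_i cosα_i − u_i·Δl_i)·tanφ'] / Σ W_i sinα_i, with Δl_i = b_i / cosα_i.
Slice 1: Δl = 2.2/cos(-2.5°) = 2.202 m; N'_1 = 63·cos(-2.5°) − 10·2.202 = 40.9; c'Δl = 26.65; W sinα = -2.7
Slice 2: Δl = 2.6/cos12.1° = 2.659 m; N'_2 = 213·cos12.1° − 0·2.659 = 208.3; c'Δl = 32.17; W sinα = 44.6
Slice 3: Δl = 2.9/cos30.0° = 3.349 m; N'_3 = 282·cos30.0° − 22·3.349 = 170.5; c'Δl = 40.52; W sinα = 141.0
Slice 4: Δl = 2.6/cos52.2° = 4.242 m; N'_4 = 123·cos52.2° − 4·4.242 = 58.4; c'Δl = 51.33; W sinα = 97.2
Σc'Δl = 150.7 kN/m; ΣN' = 478.2 kN/m; ΣW sinα = 280.1 kN/m
Resisting = 150.7 + 478.2·tan23.2° = 150.7 + 204.9 = 355.6 kN/m
FS = 355.6 / 280.1 = 1.270

FS = 1.27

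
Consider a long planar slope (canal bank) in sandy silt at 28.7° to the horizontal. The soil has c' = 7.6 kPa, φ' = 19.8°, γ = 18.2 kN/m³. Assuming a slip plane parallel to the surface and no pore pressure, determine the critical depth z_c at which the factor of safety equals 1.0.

Setting FS = 1.00 in FS = [c' + γz cos²β tanφ'] / [γz sinβ cosβ] and solving for z:
z = c' / [γ cosβ (FS·sinβ − cosβ·tanφ')]
  = 7.6 / [18.2·cos28.7°·(1.00·sin28.7° − cos28.7°·tan19.8°)]
  = 7.6 / [18.2·0.8771·(1.00·0.4802 − 0.8771·0.3600)]
  = 7.6 / 2.6250 = 2.895 m

z_c = 2.90 m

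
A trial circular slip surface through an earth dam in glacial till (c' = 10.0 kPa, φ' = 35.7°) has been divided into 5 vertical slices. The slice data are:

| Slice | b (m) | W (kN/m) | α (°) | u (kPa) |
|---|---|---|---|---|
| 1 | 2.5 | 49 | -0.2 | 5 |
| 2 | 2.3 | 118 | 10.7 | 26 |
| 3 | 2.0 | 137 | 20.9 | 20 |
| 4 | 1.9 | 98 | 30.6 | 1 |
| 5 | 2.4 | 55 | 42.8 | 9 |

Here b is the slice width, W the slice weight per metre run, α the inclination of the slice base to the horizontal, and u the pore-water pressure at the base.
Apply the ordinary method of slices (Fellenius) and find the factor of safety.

FS = 2.02

Ordinary method of slices: FS = Σ[c'·Δl_i + (W_i cosα_i − u_i·Δl_i)·tanφ'] / Σ W_i sinα_i, with Δl_i = b_i / cosα_i.
Slice 1: Δl = 2.5/cos(-0.2°) = 2.500 m; N'_1 = 49·cos(-0.2°) − 5·2.500 = 36.5; c'Δl = 25.00; W sinα = -0.2
Slice 2: Δl = 2.3/cos10.7° = 2.341 m; N'_2 = 118·cos10.7° − 26·2.341 = 55.1; c'Δl = 23.41; W sinα = 21.9
Slice 3: Δl = 2.0/cos20.9° = 2.141 m; N'_3 = 137·cos20.9° − 20·2.141 = 85.2; c'Δl = 21.41; W sinα = 48.9
Slice 4: Δl = 1.9/cos30.6° = 2.207 m; N'_4 = 98·cos30.6° − 1·2.207 = 82.1; c'Δl = 22.07; W sinα = 49.9
Slice 5: Δl = 2.4/cos42.8° = 3.271 m; N'_5 = 55·cos42.8° − 9·3.271 = 10.9; c'Δl = 32.71; W sinα = 37.4
Σc'Δl = 124.6 kN/m; ΣN' = 269.8 kN/m; ΣW sinα = 157.9 kN/m
Resisting = 124.6 + 269.8·tan35.7° = 124.6 + 193.9 = 318.5 kN/m
FS = 318.5 / 157.9 = 2.017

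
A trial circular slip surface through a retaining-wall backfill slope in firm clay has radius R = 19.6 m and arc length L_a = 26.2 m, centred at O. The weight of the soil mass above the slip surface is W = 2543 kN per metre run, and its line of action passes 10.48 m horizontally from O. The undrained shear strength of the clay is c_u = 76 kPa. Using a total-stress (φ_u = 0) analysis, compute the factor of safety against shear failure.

FS = 1.46

Taking moments about the centre O, the resisting moment is provided by the undrained shear strength acting along the arc:
M_R = c_u·L_a·R = 76·26.20·19.6 = 39027.5 kN·m/m
M_D = W·d = 2543·10.48 = 26650.6 kN·m/m
FS = M_R / M_D = 39027.5 / 26650.6 = 1.464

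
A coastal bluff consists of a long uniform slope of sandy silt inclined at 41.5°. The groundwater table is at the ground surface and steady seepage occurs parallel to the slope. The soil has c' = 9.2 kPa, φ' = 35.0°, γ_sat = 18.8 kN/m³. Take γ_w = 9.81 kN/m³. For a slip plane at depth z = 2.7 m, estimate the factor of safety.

FS = 0.74

With seepage parallel to the slope and the water table at the surface, the effective normal stress on the slip plane uses the buoyant unit weight γ' = γ_sat − γ_w while the driving shear stress uses γ_sat:
FS = [c' + γ' z cos²β tanφ'] / [γ_sat z sinβ cosβ]
γ' = 18.8 − 9.81 = 8.99 kN/m³
Numerator = 9.2 + 8.99·2.7·cos²41.5°·tan35.0° = 9.2 + 8.99·2.7·0.5609·0.7002 = 18.734 kPa
Denominator = 18.8·2.7·sin41.5°·cos41.5° = 18.8·2.7·0.6626·0.7490 = 25.191 kPa
FS = 18.734 / 25.191 = 0.744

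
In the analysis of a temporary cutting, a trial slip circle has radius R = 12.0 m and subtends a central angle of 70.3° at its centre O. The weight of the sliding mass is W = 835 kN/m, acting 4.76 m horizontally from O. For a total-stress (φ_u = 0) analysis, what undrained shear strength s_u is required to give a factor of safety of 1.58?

s_u = 35.5 kPa

FS = s_u·L_a·R / (W·d), so s_u = FS·W·d / (L_a·R).
Arc length L_a = R·θ = 12.0·(70.3°·π/180) = 12.0·1.2270 = 14.72 m
s_u = 1.58·835·4.76 / (14.72·12.0) = 6279.9 / 176.68 = 35.54 kPa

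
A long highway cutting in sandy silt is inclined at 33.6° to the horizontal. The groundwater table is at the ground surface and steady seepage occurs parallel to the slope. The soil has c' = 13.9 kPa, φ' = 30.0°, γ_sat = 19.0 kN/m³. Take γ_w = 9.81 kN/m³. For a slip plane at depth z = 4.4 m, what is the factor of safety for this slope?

With seepage parallel to the slope and the water table at the surface, the effective normal stress on the slip plane uses the buoyant unit weight γ' = γ_sat − γ_w while the driving shear stress uses γ_sat:
FS = [c' + γ' z cos²β tanφ'] / [γ_sat z sinβ cosβ]
γ' = 19.0 − 9.81 = 9.19 kN/m³
Numerator = 13.9 + 9.19·4.4·cos²33.6°·tan30.0° = 13.9 + 9.19·4.4·0.6938·0.5774 = 30.096 kPa
Denominator = 19.0·4.4·sin33.6°·cos33.6° = 19.0·4.4·0.5534·0.8329 = 38.534 kPa
FS = 30.096 / 38.534 = 0.781

FS = 0.78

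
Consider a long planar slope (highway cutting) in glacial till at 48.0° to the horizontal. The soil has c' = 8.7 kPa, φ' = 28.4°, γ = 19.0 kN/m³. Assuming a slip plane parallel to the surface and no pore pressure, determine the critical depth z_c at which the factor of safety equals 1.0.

z_c = 1.79 m

Setting FS = 1.00 in FS = [c' + γz cos²β tanφ'] / [γz sinβ cosβ] and solving for z:
z = c' / [γ cosβ (FS·sinβ − cosβ·tanφ')]
  = 8.7 / [19.0·cos48.0°·(1.00·sin48.0° − cos48.0°·tan28.4°)]
  = 8.7 / [19.0·0.6691·(1.00·0.7431 − 0.6691·0.5407)]
  = 8.7 / 4.8483 = 1.794 m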